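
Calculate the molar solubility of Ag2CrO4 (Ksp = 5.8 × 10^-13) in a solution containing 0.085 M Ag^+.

Ag2CrO4(s) ⇌ 2 Ag^+ + CrO4^2-
Ksp = [Ag^+]^2[CrO4^2-]
Let s be the molar solubility in this solution. [Ag^+] = 0.085 + 2s ≈ 0.085, [CrO4^2-] = s (since the Ag^+ already present dominates).
Ksp ≈ (0.085)^2 × s
s = 8.0 × 10^-11 M
Check: 2s = 1.6 × 10^-10 ≪ 0.085, so the approximation is valid.

s ≈ 8.0 × 10^-11 M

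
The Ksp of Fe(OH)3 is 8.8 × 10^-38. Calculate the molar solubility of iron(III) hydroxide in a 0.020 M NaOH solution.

s ≈ 1.1e-32 M

Fe(OH)3(s) ⇌ Fe^3+ + 3 OH^-
Ksp = [Fe^3+][OH^-]^3
If s mol/L dissolves here, [Fe^3+] = s, [OH^-] = 0.020 + 3s ≈ 0.020 (since OH^- from NaOH dominates).
Ksp ≈ s × (0.020)^3
s = 1.1 × 10^-32 M
Check: 3s = 3.3 × 10^-32 ≪ 0.020, so the approximation is valid.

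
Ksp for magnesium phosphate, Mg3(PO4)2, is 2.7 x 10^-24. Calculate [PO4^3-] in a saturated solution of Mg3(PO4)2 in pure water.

1.5 × 10^-5 M

Mg3(PO4)2(s) <=> 3 Mg^2+ + 2 PO4^3-
Ksp = [Mg^2+]^3[PO4^3-]^2
With molar solubility s: [Mg^2+] = 3s, [PO4^3-] = 2s.
Substituting: Ksp = (3s)^3(2s)^2 = 108s^5
s = (2.7 x 10^-24 / 108)^(1/5) = 7.58 × 10^-6 M
[PO4^3-] = 2s = 1.5 x 10^-5 M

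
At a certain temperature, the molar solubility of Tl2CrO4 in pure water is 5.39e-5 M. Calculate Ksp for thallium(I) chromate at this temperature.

Ksp ≈ 6.26 × 10^-13

Tl2CrO4(s) ⇌ 2 Tl^+ + CrO4^2-
With molar solubility s: [Tl^+] = 2s, [CrO4^2-] = s.
Ksp = [Tl^+]^2[CrO4^2-]
So Ksp = (2s)^2 × s = 4s^3
Ksp = 4 × (5.39 × 10^-5)^3 = 6.26 × 10^-13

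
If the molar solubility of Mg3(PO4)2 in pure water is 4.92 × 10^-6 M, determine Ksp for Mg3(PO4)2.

Mg3(PO4)2(s) ⇌ 3 Mg^2+ + 2 PO4^3-
For each mole of Mg3(PO4)2 that dissolves: [Mg^2+] = 3s, [PO4^3-] = 2s.
Ksp = [Mg^2+]^3[PO4^3-]^2
So Ksp = (3s)^3 × (2s)^2 = 108s^5
With s = 4.92 x 10^-6: Ksp = 3.11 × 10^-25

Ksp ≈ 3.11 × 10^-25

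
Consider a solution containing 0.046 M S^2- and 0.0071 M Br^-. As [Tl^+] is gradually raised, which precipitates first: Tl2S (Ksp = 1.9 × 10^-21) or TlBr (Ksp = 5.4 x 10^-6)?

Each salt begins to precipitate when Q = Ksp, i.e. when [Tl^+] reaches its threshold.
For Tl2S: 1.9 × 10^-21 = 0.046 × [Tl^+]^2  ⇒  [Tl^+] = 2.0 × 10^-10 M.
For TlBr: 5.4 x 10^-6 = 0.0071 × [Tl^+]  ⇒  [Tl^+] = 7.6 x 10^-4 M.
The salt with the lower threshold [Tl^+] precipitates first: Tl2S.

Tl2S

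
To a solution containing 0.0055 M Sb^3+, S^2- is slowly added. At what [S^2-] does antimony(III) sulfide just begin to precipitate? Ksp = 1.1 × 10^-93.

[S^2-] ≈ 3.3e-30 M

Sb2S3(s) <=> 2 Sb^3+ + 3 S^2-
Ksp = [Sb^3+]^2[S^2-]^3
Precipitation begins when Q = Ksp. With [Sb^3+] = 0.0055 M:
1.1 × 10^-93 = (0.0055)^2 × [S^2-]^3
[S^2-] = (1.1 × 10^-93 / 3.03 × 10^-5)^(1/3) = 3.3 x 10^-30 M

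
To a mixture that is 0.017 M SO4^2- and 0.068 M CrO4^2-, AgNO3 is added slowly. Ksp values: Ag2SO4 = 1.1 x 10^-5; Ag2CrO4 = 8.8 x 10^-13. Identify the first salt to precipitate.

Ag2CrO4

Precipitation of each salt starts when its ion product equals its Ksp.
For Ag2SO4: 1.1 x 10^-5 = 0.017 × [Ag^+]^2  ⇒  [Ag^+] = 2.5 × 10^-2 M.
For Ag2CrO4: 8.8 x 10^-13 = 0.068 × [Ag^+]^2  ⇒  [Ag^+] = 3.6 × 10^-6 M.
The salt with the lower threshold [Ag^+] precipitates first: Ag2CrO4.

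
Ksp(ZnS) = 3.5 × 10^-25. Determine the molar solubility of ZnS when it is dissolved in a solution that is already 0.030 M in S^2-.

ZnS(s) ⇌ Zn^2+ + S^2-
Ksp = [Zn^2+][S^2-]
Let s = moles of ZnS that dissolve per litre. [Zn^2+] = s, [S^2-] = 0.030 + s ≈ 0.030 (since the S^2- already present dominates).
Ksp ≈ s × 0.030
s = 1.2 x 10^-23 M
Check: s = 1.2 × 10^-23 ≪ 0.030, so the approximation is valid.

s = 1.2e-23 M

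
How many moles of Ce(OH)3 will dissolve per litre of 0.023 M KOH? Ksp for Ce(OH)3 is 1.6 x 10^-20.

Ce(OH)3(s) ⇌ Ce^3+(aq) + 3 OH^-(aq)
Ksp = [Ce^3+][OH^-]^3
If s mol/L dissolves here, [Ce^3+] = s, [OH^-] = 0.023 + 3s ≈ 0.023 (since OH^- from KOH dominates).
Ksp ≈ s × (0.023)^3
s = 1.3 × 10^-15 M
Check: 3s = 3.9 x 10^-15 ≪ 0.023, so the approximation is valid.

s ≈ 1.3 × 10^-15 M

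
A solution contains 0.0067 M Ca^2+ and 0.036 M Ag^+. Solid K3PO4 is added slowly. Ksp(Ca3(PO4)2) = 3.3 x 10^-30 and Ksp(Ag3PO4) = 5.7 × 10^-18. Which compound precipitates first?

Ag3PO4

Each salt begins to precipitate when Q = Ksp, i.e. when [PO4^3-] reaches its threshold.
For Ca3(PO4)2: 3.3 x 10^-30 = (0.0067)^3 × [PO4^3-]^2  ⇒  [PO4^3-] = 3.3 × 10^-12 M.
For Ag3PO4: 5.7 × 10^-18 = (0.036)^3 × [PO4^3-]  ⇒  [PO4^3-] = 1.2 × 10^-13 M.
The salt with the lower threshold [PO4^3-] precipitates first: Ag3PO4.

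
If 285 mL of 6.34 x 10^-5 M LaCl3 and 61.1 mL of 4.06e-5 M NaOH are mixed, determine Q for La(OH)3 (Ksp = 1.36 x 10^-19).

Total volume = 285 + 61.1 = 346.1 mL.
[La^3+] = 6.34 × 10^-5 × (285/346.1) = 5.221 x 10^-5 M
[OH^-] = 4.06 × 10^-5 × (61.1/346.1) = 7.167 × 10^-6 M
La(OH)3(s) <=> La^3+ + 3 OH^-, so Q = [La^3+][OH^-]^3
Q = (5.221 x 10^-5)(7.167 × 10^-6)^3 = 1.92 × 10^-20
Q < Ksp, so no precipitate of La(OH)3 forms.

1.92 x 10^-20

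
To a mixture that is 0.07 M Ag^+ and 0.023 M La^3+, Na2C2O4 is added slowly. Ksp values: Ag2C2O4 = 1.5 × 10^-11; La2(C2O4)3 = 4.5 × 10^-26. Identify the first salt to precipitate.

Ag2C2O4

Each salt begins to precipitate when Q = Ksp, i.e. when [C2O4^2-] reaches its threshold.
For Ag2C2O4: 1.5 × 10^-11 = (0.07)^2 × [C2O4^2-]  ⇒  [C2O4^2-] = 3.1 x 10^-9 M.
For La2(C2O4)3: 4.5 × 10^-26 = (0.023)^2 × [C2O4^2-]^3  ⇒  [C2O4^2-] = 4.4 × 10^-8 M.
The salt with the lower threshold [C2O4^2-] precipitates first: Ag2C2O4.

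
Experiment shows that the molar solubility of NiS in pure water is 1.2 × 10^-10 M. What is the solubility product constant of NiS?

NiS(s) <=> Ni^2+(aq) + S^2-(aq)
If s mol/L of NiS dissolves, [Ni^2+] = s and [S^2-] = s.
Ksp = [Ni^2+][S^2-]
Ksp = s × s = s^2
Ksp = (1.2 x 10^-10)^2 = 1.4 x 10^-20

Ksp = 1.4 × 10^-20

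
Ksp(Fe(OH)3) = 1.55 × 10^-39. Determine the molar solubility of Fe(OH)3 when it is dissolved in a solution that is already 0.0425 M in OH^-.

s = 2.02 × 10^-35 M

Fe(OH)3(s) ⇌ Fe^3+(aq) + 3 OH^-(aq)
Ksp = [Fe^3+][OH^-]^3
Let s be the molar solubility in this solution. [Fe^3+] = s, [OH^-] = 0.0425 + 3s ≈ 0.0425 (common-ion effect: OH^- is already 0.0425 M).
Ksp ≈ s × (0.0425)^3
s = 2.02 × 10^-35 M
Check: 3s = 6.1 × 10^-35 ≪ 0.0425, so the approximation is valid.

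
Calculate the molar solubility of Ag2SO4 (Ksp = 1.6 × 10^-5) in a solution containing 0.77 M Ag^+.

2.7 × 10^-5 M

Ag2SO4(s) <=> 2 Ag^+ + SO4^2-
Ksp = [Ag^+]^2[SO4^2-]
If s mol/L dissolves here, [Ag^+] = 0.77 + 2s ≈ 0.77, [SO4^2-] = s (common-ion effect: Ag^+ is already 0.77 M).
Ksp ≈ (0.77)^2 × s
s = 2.7 x 10^-5 M
Check: 2s = 5.4 x 10^-5 ≪ 0.77, so the approximation is valid.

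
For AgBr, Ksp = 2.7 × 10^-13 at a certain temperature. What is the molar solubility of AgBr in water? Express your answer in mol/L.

AgBr(s) ⇌ Ag^+ + Br^-
Ksp = [Ag^+][Br^-]
If s mol/L of AgBr dissolves, [Ag^+] = s and [Br^-] = s.
Ksp = (s)(s) = s^2
s = √(2.7 × 10^-13) = 5.2 × 10^-7 M

s = 5.2e-7 M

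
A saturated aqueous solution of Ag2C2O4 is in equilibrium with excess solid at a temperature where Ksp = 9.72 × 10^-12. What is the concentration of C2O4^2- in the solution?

1.34 × 10^-4 M

Ag2C2O4(s) ⇌ 2 Ag^+(aq) + C2O4^2-(aq)
Ksp = [Ag^+]^2[C2O4^2-]
For each mole of Ag2C2O4 that dissolves: [Ag^+] = 2s, [C2O4^2-] = s.
So Ksp = (2s)^2 × s = 4s^3
Solving, s = (9.72 × 10^-12/4)^(1/3) = 1.344 x 10^-4 M
[C2O4^2-] = s = 1.34 × 10^-4 M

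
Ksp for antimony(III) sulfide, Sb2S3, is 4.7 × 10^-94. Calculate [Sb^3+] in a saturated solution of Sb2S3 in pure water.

Sb2S3(s) <=> 2 Sb^3+ + 3 S^2-
Ksp = [Sb^3+]^2[S^2-]^3
With molar solubility s: [Sb^3+] = 2s, [S^2-] = 3s.
So Ksp = (2s)^2 × (3s)^3 = 108s^5
s^5 = 4.7 × 10^-94 / 108, so s = 8.47 x 10^-20 M
[Sb^3+] = 2s = 1.7 x 10^-19 M

[Sb^3+] = 1.7 x 10^-19 M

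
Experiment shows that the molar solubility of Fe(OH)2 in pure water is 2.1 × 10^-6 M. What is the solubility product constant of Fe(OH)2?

Fe(OH)2(s) ⇌ Fe^2+(aq) + 2 OH^-(aq)
For each mole of Fe(OH)2 that dissolves: [Fe^2+] = s, [OH^-] = 2s.
Ksp = [Fe^2+][OH^-]^2
Ksp = s(2s)^2 = 4s^3
With s = 2.1 x 10^-6: Ksp = 3.7 × 10^-17

3.7e-17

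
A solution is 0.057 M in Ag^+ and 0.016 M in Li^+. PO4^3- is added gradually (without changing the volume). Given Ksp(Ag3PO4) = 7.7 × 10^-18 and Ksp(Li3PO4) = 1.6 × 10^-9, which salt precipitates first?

Ag3PO4

Each salt begins to precipitate when Q = Ksp, i.e. when [PO4^3-] reaches its threshold.
For Ag3PO4: 7.7 × 10^-18 = (0.057)^3 × [PO4^3-]  ⇒  [PO4^3-] = 4.2 × 10^-14 M.
For Li3PO4: 1.6 × 10^-9 = (0.016)^3 × [PO4^3-]  ⇒  [PO4^3-] = 3.9 × 10^-4 M.
The salt with the lower threshold [PO4^3-] precipitates first: Ag3PO4.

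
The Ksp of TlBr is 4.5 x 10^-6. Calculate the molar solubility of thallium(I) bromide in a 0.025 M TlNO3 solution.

TlBr(s) ⇌ Tl^+ + Br^-
Ksp = [Tl^+][Br^-]
Let s = moles of TlBr that dissolve per litre. [Tl^+] = 0.025 + s ≈ 0.025, [Br^-] = s (common-ion effect: Tl^+ is already 0.025 M).
Ksp ≈ 0.025 × s
s = 1.8 x 10^-4 M
Check: s = 1.8 × 10^-4 ≪ 0.025, so the approximation is valid.

s = 1.8 x 10^-4 M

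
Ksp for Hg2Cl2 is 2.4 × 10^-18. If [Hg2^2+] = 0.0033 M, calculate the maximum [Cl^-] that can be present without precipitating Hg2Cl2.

[Cl^-] = 2.7 × 10^-8 M

Hg2Cl2(s) ⇌ Hg2^2+ + 2 Cl^-
Ksp = [Hg2^2+][Cl^-]^2
Precipitation begins when Q = Ksp. With [Hg2^2+] = 0.0033 M:
2.4 × 10^-18 = (0.0033) × [Cl^-]^2
[Cl^-] = (2.4 × 10^-18 / 3.3 × 10^-3)^(1/2) = 2.7 x 10^-8 M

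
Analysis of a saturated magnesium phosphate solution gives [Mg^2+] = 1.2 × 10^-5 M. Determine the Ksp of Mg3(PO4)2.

Mg3(PO4)2(s) ⇌ 3 Mg^2+ + 2 PO4^3-
Stoichiometry gives [PO4^3-] = (2/3)[Mg^2+] = 8.00 × 10^-6 M.
Ksp = [Mg^2+]^3[PO4^3-]^2
Ksp = (1.2 x 10^-5)^3 × (8.00 x 10^-6)^2 = 1.1 × 10^-25

1.1 × 10^-25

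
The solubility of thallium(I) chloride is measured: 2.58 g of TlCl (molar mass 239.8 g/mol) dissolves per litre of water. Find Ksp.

Molar solubility s = (2.58 g/L) / (239.8 g/mol) = 1.076 x 10^-2 M.
TlCl(s) ⇌ Tl^+(aq) + Cl^-(aq)
If s mol/L of TlCl dissolves, [Tl^+] = s and [Cl^-] = s.
Ksp = [Tl^+][Cl^-]
Ksp = s^2
Ksp = (1.076 × 10^-2)^2 = 1.16 x 10^-4

Ksp ≈ 1.16 x 10^-4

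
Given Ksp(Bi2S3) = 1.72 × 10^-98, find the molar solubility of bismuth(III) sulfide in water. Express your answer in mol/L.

1.10e-20 M

Bi2S3(s) ⇌ 2 Bi^3+(aq) + 3 S^2-(aq)
Ksp = [Bi^3+]^2[S^2-]^3
With molar solubility s: [Bi^3+] = 2s, [S^2-] = 3s.
Ksp = (2s)^2(3s)^3 = 108s^5
s^5 = 1.72 × 10^-98 / 108, so s = 1.10 × 10^-20 M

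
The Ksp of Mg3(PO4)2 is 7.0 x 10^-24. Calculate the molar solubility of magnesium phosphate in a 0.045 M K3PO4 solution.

5.0e-8 M

Mg3(PO4)2(s) ⇌ 3 Mg^2+(aq) + 2 PO4^3-(aq)
Ksp = [Mg^2+]^3[PO4^3-]^2
Let s = moles of Mg3(PO4)2 that dissolve per litre. [Mg^2+] = 3s, [PO4^3-] = 0.045 + 2s ≈ 0.045 (since PO4^3- from K3PO4 dominates).
Ksp ≈ (3s)^3 × (0.045)^2
s = 5.0 x 10^-8 M
Check: 2s = 1.0 × 10^-7 ≪ 0.045, so the approximation is valid.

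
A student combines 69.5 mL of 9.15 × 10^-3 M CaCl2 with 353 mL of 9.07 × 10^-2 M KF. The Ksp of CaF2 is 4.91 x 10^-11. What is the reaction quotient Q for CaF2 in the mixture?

Q ≈ 8.64 x 10^-6

Total volume = 69.5 + 353 = 422.5 mL.
[Ca^2+] = 9.15 x 10^-3 × (69.5/422.5) = 1.505 x 10^-3 M
[F^-] = 9.07 × 10^-2 × (353/422.5) = 7.578 × 10^-2 M
CaF2(s) ⇌ Ca^2+ + 2 F^-, so Q = [Ca^2+][F^-]^2
Q = (1.505 x 10^-3)(7.578 × 10^-2)^2 = 8.64 × 10^-6
Q > Ksp, so CaF2 will precipitate.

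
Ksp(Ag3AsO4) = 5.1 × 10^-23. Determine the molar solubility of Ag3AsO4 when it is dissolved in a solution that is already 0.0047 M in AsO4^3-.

s = 7.4 × 10^-8 M

Ag3AsO4(s) ⇌ 3 Ag^+ + AsO4^3-
Ksp = [Ag^+]^3[AsO4^3-]
Let s be the molar solubility in this solution. [Ag^+] = 3s, [AsO4^3-] = 0.0047 + s ≈ 0.0047 (Ksp is small, so little additional dissolves).
Ksp ≈ (3s)^3 × 0.0047
s = 7.4 x 10^-8 M
Check: s = 7.4 x 10^-8 ≪ 0.0047, so the approximation is valid.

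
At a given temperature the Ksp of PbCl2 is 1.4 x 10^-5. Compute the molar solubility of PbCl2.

PbCl2(s) <=> Pb^2+ + 2 Cl^-
Ksp = [Pb^2+][Cl^-]^2
With molar solubility s: [Pb^2+] = s, [Cl^-] = 2s.
So Ksp = s × (2s)^2 = 4s^3
s = (1.4 x 10^-5 / 4)^(1/3) = 1.5 x 10^-2 M

s = 0.015 M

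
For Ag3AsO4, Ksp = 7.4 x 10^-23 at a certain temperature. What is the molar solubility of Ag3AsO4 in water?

Ag3AsO4(s) ⇌ 3 Ag^+ + AsO4^3-
Ksp = [Ag^+]^3[AsO4^3-]
Let s = molar solubility. Then [Ag^+] = 3s and [AsO4^3-] = s.
Ksp = (3s)^3s = 27s^4
Solving, s = (7.4 x 10^-23/27)^(1/4) = 1.3 x 10^-6 M

s = 1.3 × 10^-6 M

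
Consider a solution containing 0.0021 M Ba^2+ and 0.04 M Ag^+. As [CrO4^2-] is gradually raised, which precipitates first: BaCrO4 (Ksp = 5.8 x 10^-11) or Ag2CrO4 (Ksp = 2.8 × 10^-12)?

Precipitation of each salt starts when its ion product equals its Ksp.
For BaCrO4: 5.8 x 10^-11 = 0.0021 × [CrO4^2-]  ⇒  [CrO4^2-] = 2.8 x 10^-8 M.
For Ag2CrO4: 2.8 × 10^-12 = (0.04)^2 × [CrO4^2-]  ⇒  [CrO4^2-] = 1.8 x 10^-9 M.
The salt with the lower threshold [CrO4^2-] precipitates first: Ag2CrO4.

Ag2CrO4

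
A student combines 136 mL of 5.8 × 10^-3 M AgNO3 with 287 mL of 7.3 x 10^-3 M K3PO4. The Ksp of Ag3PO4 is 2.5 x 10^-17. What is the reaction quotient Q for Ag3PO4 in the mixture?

Total volume = 136 + 287 = 423 mL.
[Ag^+] = 5.8 × 10^-3 × (136/423) = 1.86 × 10^-3 M
[PO4^3-] = 7.3 x 10^-3 × (287/423) = 4.95 x 10^-3 M
Ag3PO4(s) <=> 3 Ag^+ + PO4^3-, so Q = [Ag^+]^3[PO4^3-]
Q = (1.86 × 10^-3)^3(4.95 × 10^-3) = 3.2 × 10^-11
Q > Ksp, so Ag3PO4 will precipitate.

3.2 x 10^-11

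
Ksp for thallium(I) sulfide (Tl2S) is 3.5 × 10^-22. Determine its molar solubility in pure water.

Tl2S(s) <=> 2 Tl^+ + S^2-
Ksp = [Tl^+]^2[S^2-]
For each mole of Tl2S that dissolves: [Tl^+] = 2s, [S^2-] = s.
Ksp = (2s)^2s = 4s^3
Solving, s = (3.5 × 10^-22/4)^(1/3) = 4.4 × 10^-8 M

4.4 x 10^-8 M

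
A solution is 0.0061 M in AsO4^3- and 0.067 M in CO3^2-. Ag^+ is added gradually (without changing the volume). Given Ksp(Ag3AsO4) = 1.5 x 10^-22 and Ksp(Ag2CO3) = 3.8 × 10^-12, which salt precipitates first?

Ag3AsO4

Precipitation of each salt starts when its ion product equals its Ksp.
For Ag3AsO4: 1.5 x 10^-22 = 0.0061 × [Ag^+]^3  ⇒  [Ag^+] = 2.9 × 10^-7 M.
For Ag2CO3: 3.8 × 10^-12 = 0.067 × [Ag^+]^2  ⇒  [Ag^+] = 7.5 × 10^-6 M.
The salt with the lower threshold [Ag^+] precipitates first: Ag3AsO4.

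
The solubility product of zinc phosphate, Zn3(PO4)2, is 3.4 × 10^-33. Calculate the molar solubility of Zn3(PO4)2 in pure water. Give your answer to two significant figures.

s = 1.3e-7 M

Zn3(PO4)2(s) <=> 3 Zn^2+(aq) + 2 PO4^3-(aq)
Ksp = [Zn^2+]^3[PO4^3-]^2
Let s = molar solubility. Then [Zn^2+] = 3s and [PO4^3-] = 2s.
Ksp = (3s)^3(2s)^2 = 108s^5
s = (3.4 × 10^-33 / 108)^(1/5) = 1.3 × 10^-7 M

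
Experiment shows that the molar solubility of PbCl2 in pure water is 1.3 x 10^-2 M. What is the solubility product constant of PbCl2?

PbCl2(s) ⇌ Pb^2+(aq) + 2 Cl^-(aq)
If s mol/L of PbCl2 dissolves, [Pb^2+] = s and [Cl^-] = 2s.
Ksp = [Pb^2+][Cl^-]^2
Substituting: Ksp = s(2s)^2 = 4s^3
With s = 1.3 x 10^-2: Ksp = 8.8 x 10^-6

Ksp = 8.8 x 10^-6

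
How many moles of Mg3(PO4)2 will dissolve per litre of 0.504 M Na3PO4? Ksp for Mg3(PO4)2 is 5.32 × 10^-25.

Mg3(PO4)2(s) ⇌ 3 Mg^2+ + 2 PO4^3-
Ksp = [Mg^2+]^3[PO4^3-]^2
Let s be the molar solubility in this solution. [Mg^2+] = 3s, [PO4^3-] = 0.504 + 2s ≈ 0.504 (since PO4^3- from Na3PO4 dominates).
Ksp ≈ (3s)^3 × (0.504)^2
s = 4.26 × 10^-9 M
Check: 2s = 8.5 × 10^-9 ≪ 0.504, so the approximation is valid.

s ≈ 4.26 × 10^-9 M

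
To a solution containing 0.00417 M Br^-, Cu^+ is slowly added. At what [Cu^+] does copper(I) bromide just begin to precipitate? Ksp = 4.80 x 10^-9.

CuBr(s) <=> Cu^+(aq) + Br^-(aq)
Ksp = [Cu^+][Br^-]
Precipitation begins when Q = Ksp. With [Br^-] = 0.00417 M:
4.80 x 10^-9 = (0.00417) × [Cu^+]
[Cu^+] = (4.80 x 10^-9 / 4.17 × 10^-3) = 1.15 × 10^-6 M

1.15 × 10^-6 M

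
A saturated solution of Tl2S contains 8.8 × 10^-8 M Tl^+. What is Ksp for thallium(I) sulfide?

Tl2S(s) ⇌ 2 Tl^+ + S^2-
Stoichiometry gives [S^2-] = (1/2)[Tl^+] = 4.40 x 10^-8 M.
Ksp = [Tl^+]^2[S^2-]
Ksp = (8.8 × 10^-8)^2 × 4.40 × 10^-8 = 3.4 × 10^-22

3.4 × 10^-22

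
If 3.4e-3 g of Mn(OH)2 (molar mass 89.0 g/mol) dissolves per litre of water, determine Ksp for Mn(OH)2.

Molar solubility s = (3.4 x 10^-3 g/L) / (89.0 g/mol) = 3.82 × 10^-5 M.
Mn(OH)2(s) ⇌ Mn^2+(aq) + 2 OH^-(aq)
If s mol/L of Mn(OH)2 dissolves, [Mn^2+] = s and [OH^-] = 2s.
Ksp = [Mn^2+][OH^-]^2
Ksp = s(2s)^2 = 4s^3
Ksp = 4 × (3.82 × 10^-5)^3 = 2.2 × 10^-13

Ksp = 2.2 x 10^-13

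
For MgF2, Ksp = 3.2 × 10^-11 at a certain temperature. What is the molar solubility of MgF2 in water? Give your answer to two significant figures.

s = 2.0 × 10^-4 M

MgF2(s) ⇌ Mg^2+(aq) + 2 F^-(aq)
Ksp = [Mg^2+][F^-]^2
For each mole of MgF2 that dissolves: [Mg^2+] = s, [F^-] = 2s.
So Ksp = s × (2s)^2 = 4s^3
s = (3.2 × 10^-11 / 4)^(1/3) = 2.0 x 10^-4 M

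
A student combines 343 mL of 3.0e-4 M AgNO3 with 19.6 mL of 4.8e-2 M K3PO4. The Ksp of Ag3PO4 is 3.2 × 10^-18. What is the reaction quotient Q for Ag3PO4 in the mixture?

Q = 5.9 x 10^-14

Total volume = 343 + 19.6 = 362.6 mL.
[Ag^+] = 3.0 x 10^-4 × (343/362.6) = 2.84 × 10^-4 M
[PO4^3-] = 4.8 × 10^-2 × (19.6/362.6) = 2.59 × 10^-3 M
Ag3PO4(s) ⇌ 3 Ag^+(aq) + PO4^3-(aq), so Q = [Ag^+]^3[PO4^3-]
Q = (2.84 x 10^-4)^3(2.59 x 10^-3) = 5.9 × 10^-14
Q > Ksp, so Ag3PO4 will precipitate.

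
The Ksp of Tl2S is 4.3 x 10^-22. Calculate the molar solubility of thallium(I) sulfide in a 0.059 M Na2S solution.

s = 4.3 × 10^-11 M

Tl2S(s) <=> 2 Tl^+(aq) + S^2-(aq)
Ksp = [Tl^+]^2[S^2-]
Let s = moles of Tl2S that dissolve per litre. [Tl^+] = 2s, [S^2-] = 0.059 + s ≈ 0.059 (since S^2- from Na2S dominates).
Ksp ≈ (2s)^2 × 0.059
s = 4.3 × 10^-11 M
Check: s = 4.3 × 10^-11 ≪ 0.059, so the approximation is valid.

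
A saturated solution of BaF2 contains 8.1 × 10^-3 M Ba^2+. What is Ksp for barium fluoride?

2.1 × 10^-6

BaF2(s) ⇌ Ba^2+(aq) + 2 F^-(aq)
Stoichiometry gives [F^-] = (2/1)[Ba^2+] = 1.62 × 10^-2 M.
Ksp = [Ba^2+][F^-]^2
Ksp = 8.1 × 10^-3 × (1.62 x 10^-2)^2 = 2.1 x 10^-6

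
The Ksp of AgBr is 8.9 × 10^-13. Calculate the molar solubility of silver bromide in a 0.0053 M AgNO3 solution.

AgBr(s) ⇌ Ag^+ + Br^-
Ksp = [Ag^+][Br^-]
If s mol/L dissolves here, [Ag^+] = 0.0053 + s ≈ 0.0053, [Br^-] = s (common-ion effect: Ag^+ is already 0.0053 M).
Ksp ≈ 0.0053 × s
s = 1.7 × 10^-10 M
Check: s = 1.7 × 10^-10 ≪ 0.0053, so the approximation is valid.

s ≈ 1.7e-10 M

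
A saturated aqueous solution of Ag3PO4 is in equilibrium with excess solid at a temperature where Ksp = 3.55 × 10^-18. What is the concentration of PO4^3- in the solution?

[PO4^3-] = 1.90e-5 M

Ag3PO4(s) <=> 3 Ag^+(aq) + PO4^3-(aq)
Ksp = [Ag^+]^3[PO4^3-]
With molar solubility s: [Ag^+] = 3s, [PO4^3-] = s.
Substituting: Ksp = (3s)^3s = 27s^4
s^4 = 3.55 × 10^-18 / 27, so s = 1.904 × 10^-5 M
[PO4^3-] = s = 1.90 x 10^-5 M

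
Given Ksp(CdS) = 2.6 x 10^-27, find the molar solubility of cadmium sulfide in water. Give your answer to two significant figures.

s ≈ 5.1 × 10^-14 M

CdS(s) ⇌ Cd^2+(aq) + S^2-(aq)
Ksp = [Cd^2+][S^2-]
If s mol/L of CdS dissolves, [Cd^2+] = s and [S^2-] = s.
Ksp = s^2
s = √(2.6 x 10^-27) = 5.1 × 10^-14 M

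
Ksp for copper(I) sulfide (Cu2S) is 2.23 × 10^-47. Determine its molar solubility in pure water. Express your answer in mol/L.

Cu2S(s) <=> 2 Cu^+(aq) + S^2-(aq)
Ksp = [Cu^+]^2[S^2-]
If s mol/L of Cu2S dissolves, [Cu^+] = 2s and [S^2-] = s.
Ksp = (2s)^2s = 4s^3
s = (2.23 × 10^-47 / 4)^(1/3) = 1.77 × 10^-16 M

1.77 × 10^-16 M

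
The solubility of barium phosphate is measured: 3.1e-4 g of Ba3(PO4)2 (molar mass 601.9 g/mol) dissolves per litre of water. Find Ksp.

Ksp = 3.9 × 10^-30

Molar solubility s = (3.1 × 10^-4 g/L) / (601.9 g/mol) = 5.15 × 10^-7 M.
Ba3(PO4)2(s) ⇌ 3 Ba^2+ + 2 PO4^3-
With molar solubility s: [Ba^2+] = 3s, [PO4^3-] = 2s.
Ksp = [Ba^2+]^3[PO4^3-]^2
Ksp = (3s)^3(2s)^2 = 108s^5
With s = 5.15 × 10^-7: Ksp = 3.9 x 10^-30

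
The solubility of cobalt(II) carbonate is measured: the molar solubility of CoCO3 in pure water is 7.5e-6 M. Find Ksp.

CoCO3(s) ⇌ Co^2+(aq) + CO3^2-(aq)
Let s = molar solubility. Then [Co^2+] = s and [CO3^2-] = s.
Ksp = [Co^2+][CO3^2-]
Ksp = s^2
With s = 7.5 x 10^-6: Ksp = 5.6 × 10^-11

Ksp = 5.6e-11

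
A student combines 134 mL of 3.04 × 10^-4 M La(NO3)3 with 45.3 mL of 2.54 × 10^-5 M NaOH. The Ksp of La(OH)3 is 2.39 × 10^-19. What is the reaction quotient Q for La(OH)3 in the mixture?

Total volume = 134 + 45.3 = 179.3 mL.
[La^3+] = 3.04 x 10^-4 × (134/179.3) = 2.272 × 10^-4 M
[OH^-] = 2.54 × 10^-5 × (45.3/179.3) = 6.417 × 10^-6 M
La(OH)3(s) <=> La^3+ + 3 OH^-, so Q = [La^3+][OH^-]^3
Q = (2.272 × 10^-4)(6.417 × 10^-6)^3 = 6.00 × 10^-20
Q < Ksp, so no precipitate of La(OH)3 forms.

Q ≈ 6.00e-20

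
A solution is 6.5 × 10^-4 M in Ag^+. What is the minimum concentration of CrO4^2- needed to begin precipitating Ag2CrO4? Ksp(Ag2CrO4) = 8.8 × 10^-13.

[CrO4^2-] = 2.1 x 10^-6 M

Ag2CrO4(s) ⇌ 2 Ag^+(aq) + CrO4^2-(aq)
Ksp = [Ag^+]^2[CrO4^2-]
Precipitation begins when Q = Ksp. With [Ag^+] = 6.5 × 10^-4 M:
8.8 × 10^-13 = (6.5 × 10^-4)^2 × [CrO4^2-]
[CrO4^2-] = (8.8 × 10^-13 / 4.23 x 10^-7) = 2.1 x 10^-6 M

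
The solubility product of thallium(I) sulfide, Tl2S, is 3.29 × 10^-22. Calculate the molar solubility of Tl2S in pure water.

Tl2S(s) ⇌ 2 Tl^+(aq) + S^2-(aq)
Ksp = [Tl^+]^2[S^2-]
Let s = molar solubility. Then [Tl^+] = 2s and [S^2-] = s.
So Ksp = (2s)^2 × s = 4s^3
s^3 = 3.29 × 10^-22 / 4, so s = 4.35 × 10^-8 M

s = 4.35 × 10^-8 M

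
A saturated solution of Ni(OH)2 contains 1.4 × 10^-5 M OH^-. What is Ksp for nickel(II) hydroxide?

Ksp = 1.4e-15

Ni(OH)2(s) <=> Ni^2+ + 2 OH^-
Stoichiometry gives [Ni^2+] = (1/2)[OH^-] = 7.00 x 10^-6 M.
Ksp = [Ni^2+][OH^-]^2
Ksp = 7.00 x 10^-6 × (1.4 x 10^-5)^2 = 1.4 x 10^-15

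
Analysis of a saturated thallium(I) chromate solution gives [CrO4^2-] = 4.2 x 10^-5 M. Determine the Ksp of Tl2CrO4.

Tl2CrO4(s) ⇌ 2 Tl^+ + CrO4^2-
Stoichiometry gives [Tl^+] = (2/1)[CrO4^2-] = 8.40 x 10^-5 M.
Ksp = [Tl^+]^2[CrO4^2-]
Ksp = (8.40 × 10^-5)^2 × 4.2 x 10^-5 = 3.0 x 10^-13

Ksp = 3.0 x 10^-13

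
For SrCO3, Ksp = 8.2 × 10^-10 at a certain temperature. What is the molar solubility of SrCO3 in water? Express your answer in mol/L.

2.9e-5 M

SrCO3(s) <=> Sr^2+ + CO3^2-
Ksp = [Sr^2+][CO3^2-]
With molar solubility s: [Sr^2+] = s, [CO3^2-] = s.
Ksp = (s)(s) = s^2
s = (8.2 × 10^-10)^(1/2) = 2.9 × 10^-5 M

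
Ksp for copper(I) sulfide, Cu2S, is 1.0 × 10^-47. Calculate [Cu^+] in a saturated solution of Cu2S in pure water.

Cu2S(s) ⇌ 2 Cu^+(aq) + S^2-(aq)
Ksp = [Cu^+]^2[S^2-]
For each mole of Cu2S that dissolves: [Cu^+] = 2s, [S^2-] = s.
Substituting: Ksp = (2s)^2s = 4s^3
Solving, s = (1.0 × 10^-47/4)^(1/3) = 1.36 × 10^-16 M
[Cu^+] = 2s = 2.7 × 10^-16 M

[Cu^+] ≈ 2.7e-16 M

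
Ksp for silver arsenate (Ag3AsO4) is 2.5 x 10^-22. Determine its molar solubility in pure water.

Ag3AsO4(s) <=> 3 Ag^+ + AsO4^3-
Ksp = [Ag^+]^3[AsO4^3-]
If s mol/L of Ag3AsO4 dissolves, [Ag^+] = 3s and [AsO4^3-] = s.
Ksp = (3s)^3s = 27s^4
Solving, s = (2.5 x 10^-22/27)^(1/4) = 1.7 x 10^-6 M

1.7 × 10^-6 M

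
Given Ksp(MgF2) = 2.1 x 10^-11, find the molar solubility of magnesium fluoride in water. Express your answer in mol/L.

s ≈ 1.7 × 10^-4 M

MgF2(s) ⇌ Mg^2+(aq) + 2 F^-(aq)
Ksp = [Mg^2+][F^-]^2
Let s = molar solubility. Then [Mg^2+] = s and [F^-] = 2s.
Substituting: Ksp = s(2s)^2 = 4s^3
s = (2.1 x 10^-11 / 4)^(1/3) = 1.7 x 10^-4 M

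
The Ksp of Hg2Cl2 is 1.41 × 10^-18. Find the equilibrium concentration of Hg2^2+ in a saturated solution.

7.06 × 10^-7 M

Hg2Cl2(s) ⇌ Hg2^2+(aq) + 2 Cl^-(aq)
Ksp = [Hg2^2+][Cl^-]^2
Let s = molar solubility. Then [Hg2^2+] = s and [Cl^-] = 2s.
Substituting: Ksp = s(2s)^2 = 4s^3
s^3 = 1.41 × 10^-18 / 4, so s = 7.064 x 10^-7 M
[Hg2^2+] = s = 7.06 × 10^-7 M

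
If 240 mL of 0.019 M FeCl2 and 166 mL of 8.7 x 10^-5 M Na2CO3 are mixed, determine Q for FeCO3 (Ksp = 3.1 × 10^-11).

Q = 4.0 × 10^-7

Total volume = 240 + 166 = 406 mL.
[Fe^2+] = 1.9 × 10^-2 × (240/406) = 1.12 x 10^-2 M
[CO3^2-] = 8.7 × 10^-5 × (166/406) = 3.56 × 10^-5 M
FeCO3(s) ⇌ Fe^2+ + CO3^2-, so Q = [Fe^2+][CO3^2-]
Q = (1.12 x 10^-2)(3.56 × 10^-5) = 4.0 × 10^-7
Q > Ksp, so FeCO3 will precipitate.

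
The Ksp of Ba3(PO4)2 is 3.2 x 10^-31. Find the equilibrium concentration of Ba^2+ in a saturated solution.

[Ba^2+] ≈ 9.4 x 10^-7 M

Ba3(PO4)2(s) ⇌ 3 Ba^2+(aq) + 2 PO4^3-(aq)
Ksp = [Ba^2+]^3[PO4^3-]^2
If s mol/L of Ba3(PO4)2 dissolves, [Ba^2+] = 3s and [PO4^3-] = 2s.
So Ksp = (3s)^3 × (2s)^2 = 108s^5
s^5 = 3.2 x 10^-31 / 108, so s = 3.12 × 10^-7 M
[Ba^2+] = 3s = 9.4 × 10^-7 M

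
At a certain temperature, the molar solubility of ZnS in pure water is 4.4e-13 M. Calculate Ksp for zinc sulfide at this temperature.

ZnS(s) <=> Zn^2+(aq) + S^2-(aq)
Let s = molar solubility. Then [Zn^2+] = s and [S^2-] = s.
Ksp = [Zn^2+][S^2-]
Ksp = (s)(s) = s^2
Ksp = (4.4 x 10^-13)^2 = 1.9 x 10^-25

1.9 × 10^-25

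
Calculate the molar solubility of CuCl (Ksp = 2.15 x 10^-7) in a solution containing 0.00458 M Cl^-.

CuCl(s) ⇌ Cu^+(aq) + Cl^-(aq)
Ksp = [Cu^+][Cl^-]
Let s be the molar solubility in this solution. [Cu^+] = s, [Cl^-] = 0.00458 + s ≈ 0.00458 (common-ion effect: Cl^- is already 0.00458 M).
Ksp ≈ s × 0.00458
s = 4.69 × 10^-5 M
Check: s = 4.7 × 10^-5 ≪ 0.00458, so the approximation is valid.

s ≈ 4.69 × 10^-5 M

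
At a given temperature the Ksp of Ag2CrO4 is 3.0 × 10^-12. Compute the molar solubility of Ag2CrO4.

s ≈ 9.1e-5 M

Ag2CrO4(s) <=> 2 Ag^+(aq) + CrO4^2-(aq)
Ksp = [Ag^+]^2[CrO4^2-]
If s mol/L of Ag2CrO4 dissolves, [Ag^+] = 2s and [CrO4^2-] = s.
Substituting: Ksp = (2s)^2s = 4s^3
Solving, s = (3.0 × 10^-12/4)^(1/3) = 9.1 x 10^-5 M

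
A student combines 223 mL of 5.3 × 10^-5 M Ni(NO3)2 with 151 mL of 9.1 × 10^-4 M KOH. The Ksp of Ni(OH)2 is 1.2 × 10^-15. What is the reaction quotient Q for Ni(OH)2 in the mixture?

Q ≈ 4.3 x 10^-12

Total volume = 223 + 151 = 374 mL.
[Ni^2+] = 5.3 × 10^-5 × (223/374) = 3.16 × 10^-5 M
[OH^-] = 9.1 x 10^-4 × (151/374) = 3.67 x 10^-4 M
Ni(OH)2(s) ⇌ Ni^2+ + 2 OH^-, so Q = [Ni^2+][OH^-]^2
Q = (3.16 × 10^-5)(3.67 × 10^-4)^2 = 4.3 × 10^-12
Q > Ksp, so Ni(OH)2 will precipitate.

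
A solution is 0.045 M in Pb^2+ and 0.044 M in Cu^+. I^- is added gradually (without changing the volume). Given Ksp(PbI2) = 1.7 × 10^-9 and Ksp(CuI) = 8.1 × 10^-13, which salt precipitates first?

CuI

Precipitation of each salt starts when its ion product equals its Ksp.
For PbI2: 1.7 × 10^-9 = 0.045 × [I^-]^2  ⇒  [I^-] = 1.9 x 10^-4 M.
For CuI: 8.1 × 10^-13 = 0.044 × [I^-]  ⇒  [I^-] = 1.8 x 10^-11 M.
The salt with the lower threshold [I^-] precipitates first: CuI.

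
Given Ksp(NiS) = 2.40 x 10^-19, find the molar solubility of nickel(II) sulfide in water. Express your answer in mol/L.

s ≈ 4.90 × 10^-10 M

NiS(s) ⇌ Ni^2+ + S^2-
Ksp = [Ni^2+][S^2-]
If s mol/L of NiS dissolves, [Ni^2+] = s and [S^2-] = s.
Ksp = s × s = s^2
s = √(2.40 x 10^-19) = 4.90 × 10^-10 M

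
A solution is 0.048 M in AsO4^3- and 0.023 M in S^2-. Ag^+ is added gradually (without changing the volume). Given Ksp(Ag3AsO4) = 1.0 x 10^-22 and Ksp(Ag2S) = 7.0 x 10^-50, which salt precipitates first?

Precipitation of each salt starts when its ion product equals its Ksp.
For Ag3AsO4: 1.0 x 10^-22 = 0.048 × [Ag^+]^3  ⇒  [Ag^+] = 1.3 × 10^-7 M.
For Ag2S: 7.0 x 10^-50 = 0.023 × [Ag^+]^2  ⇒  [Ag^+] = 1.7 × 10^-24 M.
The salt with the lower threshold [Ag^+] precipitates first: Ag2S.

Ag2S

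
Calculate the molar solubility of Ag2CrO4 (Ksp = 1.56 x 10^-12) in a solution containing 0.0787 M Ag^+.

Ag2CrO4(s) ⇌ 2 Ag^+(aq) + CrO4^2-(aq)
Ksp = [Ag^+]^2[CrO4^2-]
Let s be the molar solubility in this solution. [Ag^+] = 0.0787 + 2s ≈ 0.0787, [CrO4^2-] = s (common-ion effect: Ag^+ is already 0.0787 M).
Ksp ≈ (0.0787)^2 × s
s = 2.52 x 10^-10 M
Check: 2s = 5.0 × 10^-10 ≪ 0.0787, so the approximation is valid.

s ≈ 2.52 × 10^-10 M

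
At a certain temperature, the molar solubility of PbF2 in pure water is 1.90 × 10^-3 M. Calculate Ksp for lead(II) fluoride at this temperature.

PbF2(s) <=> Pb^2+(aq) + 2 F^-(aq)
If s mol/L of PbF2 dissolves, [Pb^2+] = s and [F^-] = 2s.
Ksp = [Pb^2+][F^-]^2
Ksp = s(2s)^2 = 4s^3
Ksp = 4 × (1.90 × 10^-3)^3 = 2.74 × 10^-8

Ksp = 2.74e-8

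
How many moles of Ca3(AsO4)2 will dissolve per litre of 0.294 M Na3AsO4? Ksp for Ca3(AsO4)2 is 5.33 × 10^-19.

Ca3(AsO4)2(s) <=> 3 Ca^2+ + 2 AsO4^3-
Ksp = [Ca^2+]^3[AsO4^3-]^2
If s mol/L dissolves here, [Ca^2+] = 3s, [AsO4^3-] = 0.294 + 2s ≈ 0.294 (Ksp is small, so little additional dissolves).
Ksp ≈ (3s)^3 × (0.294)^2
s = 6.11 × 10^-7 M
Check: 2s = 1.2 × 10^-6 ≪ 0.294, so the approximation is valid.

s ≈ 6.11e-7 M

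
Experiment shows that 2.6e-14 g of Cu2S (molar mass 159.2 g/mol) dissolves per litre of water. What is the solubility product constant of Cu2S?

Molar solubility s = (2.6 × 10^-14 g/L) / (159.2 g/mol) = 1.63 x 10^-16 M.
Cu2S(s) ⇌ 2 Cu^+(aq) + S^2-(aq)
With molar solubility s: [Cu^+] = 2s, [S^2-] = s.
Ksp = [Cu^+]^2[S^2-]
Substituting: Ksp = (2s)^2s = 4s^3
Ksp = 4 × (1.63 × 10^-16)^3 = 1.7 × 10^-47

Ksp = 1.7e-47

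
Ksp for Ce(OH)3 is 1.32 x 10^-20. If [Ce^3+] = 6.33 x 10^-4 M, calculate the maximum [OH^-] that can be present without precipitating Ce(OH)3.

[OH^-] = 2.75 x 10^-6 M

Ce(OH)3(s) <=> Ce^3+ + 3 OH^-
Ksp = [Ce^3+][OH^-]^3
Precipitation begins when Q = Ksp. With [Ce^3+] = 6.33 x 10^-4 M:
1.32 x 10^-20 = (6.33 x 10^-4) × [OH^-]^3
[OH^-] = (1.32 x 10^-20 / 6.33 × 10^-4)^(1/3) = 2.75 × 10^-6 M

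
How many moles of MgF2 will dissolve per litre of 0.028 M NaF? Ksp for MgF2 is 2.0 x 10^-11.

s = 2.6 x 10^-8 M

MgF2(s) ⇌ Mg^2+ + 2 F^-
Ksp = [Mg^2+][F^-]^2
If s mol/L dissolves here, [Mg^2+] = s, [F^-] = 0.028 + 2s ≈ 0.028 (Ksp is small, so little additional dissolves).
Ksp ≈ s × (0.028)^2
s = 2.6 x 10^-8 M
Check: 2s = 5.1 × 10^-8 ≪ 0.028, so the approximation is valid.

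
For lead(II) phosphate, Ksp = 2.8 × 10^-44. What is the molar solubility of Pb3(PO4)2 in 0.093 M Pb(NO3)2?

Pb3(PO4)2(s) ⇌ 3 Pb^2+(aq) + 2 PO4^3-(aq)
Ksp = [Pb^2+]^3[PO4^3-]^2
Let s = moles of Pb3(PO4)2 that dissolve per litre. [Pb^2+] = 0.093 + 3s ≈ 0.093, [PO4^3-] = 2s (Ksp is small, so little additional dissolves).
Ksp ≈ (0.093)^3 × (2s)^2
s = 3.0 × 10^-21 M
Check: 3s = 8.9 × 10^-21 ≪ 0.093, so the approximation is valid.

s = 3.0e-21 M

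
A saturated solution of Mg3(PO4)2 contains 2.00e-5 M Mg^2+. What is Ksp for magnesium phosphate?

Mg3(PO4)2(s) <=> 3 Mg^2+ + 2 PO4^3-
Stoichiometry gives [PO4^3-] = (2/3)[Mg^2+] = 1.333 × 10^-5 M.
Ksp = [Mg^2+]^3[PO4^3-]^2
Ksp = (2.00 × 10^-5)^3 × (1.333 x 10^-5)^2 = 1.42 × 10^-24

1.42e-24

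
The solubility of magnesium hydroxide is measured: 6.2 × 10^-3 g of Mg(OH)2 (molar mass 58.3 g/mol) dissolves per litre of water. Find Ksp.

Molar solubility s = (6.2 x 10^-3 g/L) / (58.3 g/mol) = 1.06 × 10^-4 M.
Mg(OH)2(s) ⇌ Mg^2+(aq) + 2 OH^-(aq)
With molar solubility s: [Mg^2+] = s, [OH^-] = 2s.
Ksp = [Mg^2+][OH^-]^2
Ksp = s(2s)^2 = 4s^3
Ksp = 4 × (1.06 × 10^-4)^3 = 4.8 x 10^-12

Ksp ≈ 4.8 × 10^-12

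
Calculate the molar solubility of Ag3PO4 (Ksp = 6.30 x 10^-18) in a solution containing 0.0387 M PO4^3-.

Ag3PO4(s) ⇌ 3 Ag^+ + PO4^3-
Ksp = [Ag^+]^3[PO4^3-]
Let s be the molar solubility in this solution. [Ag^+] = 3s, [PO4^3-] = 0.0387 + s ≈ 0.0387 (Ksp is small, so little additional dissolves).
Ksp ≈ (3s)^3 × 0.0387
s = 1.82 × 10^-6 M
Check: s = 1.8 × 10^-6 ≪ 0.0387, so the approximation is valid.

s = 1.82 × 10^-6 M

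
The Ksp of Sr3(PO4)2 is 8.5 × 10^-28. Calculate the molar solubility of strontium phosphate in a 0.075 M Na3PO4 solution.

1.8 × 10^-9 M

Sr3(PO4)2(s) ⇌ 3 Sr^2+ + 2 PO4^3-
Ksp = [Sr^2+]^3[PO4^3-]^2
Let s = moles of Sr3(PO4)2 that dissolve per litre. [Sr^2+] = 3s, [PO4^3-] = 0.075 + 2s ≈ 0.075 (since PO4^3- from Na3PO4 dominates).
Ksp ≈ (3s)^3 × (0.075)^2
s = 1.8 × 10^-9 M
Check: 2s = 3.6 × 10^-9 ≪ 0.075, so the approximation is valid.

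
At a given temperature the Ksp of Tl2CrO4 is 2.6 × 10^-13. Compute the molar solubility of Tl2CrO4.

Tl2CrO4(s) ⇌ 2 Tl^+ + CrO4^2-
Ksp = [Tl^+]^2[CrO4^2-]
If s mol/L of Tl2CrO4 dissolves, [Tl^+] = 2s and [CrO4^2-] = s.
Ksp = (2s)^2s = 4s^3
s^3 = 2.6 × 10^-13 / 4, so s = 4.0 × 10^-5 M

s ≈ 4.0e-5 M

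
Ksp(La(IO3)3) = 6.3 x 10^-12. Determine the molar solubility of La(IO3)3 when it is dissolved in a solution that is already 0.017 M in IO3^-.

La(IO3)3(s) <=> La^3+(aq) + 3 IO3^-(aq)
Ksp = [La^3+][IO3^-]^3
If s mol/L dissolves here, [La^3+] = s, [IO3^-] = 0.017 + 3s ≈ 0.017 (Ksp is small, so little additional dissolves).
Ksp ≈ s × (0.017)^3
s = 1.3 x 10^-6 M
Check: 3s = 3.8 x 10^-6 ≪ 0.017, so the approximation is valid.

s ≈ 1.3 x 10^-6 M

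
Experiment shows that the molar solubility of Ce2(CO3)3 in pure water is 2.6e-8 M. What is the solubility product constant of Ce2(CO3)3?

Ksp = 1.3 x 10^-36

Ce2(CO3)3(s) ⇌ 2 Ce^3+ + 3 CO3^2-
Let s = molar solubility. Then [Ce^3+] = 2s and [CO3^2-] = 3s.
Ksp = [Ce^3+]^2[CO3^2-]^3
So Ksp = (2s)^2 × (3s)^3 = 108s^5
With s = 2.6 × 10^-8: Ksp = 1.3 × 10^-36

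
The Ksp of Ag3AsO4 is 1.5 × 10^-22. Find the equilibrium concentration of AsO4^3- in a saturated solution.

[AsO4^3-] = 1.5 × 10^-6 M

Ag3AsO4(s) ⇌ 3 Ag^+(aq) + AsO4^3-(aq)
Ksp = [Ag^+]^3[AsO4^3-]
With molar solubility s: [Ag^+] = 3s, [AsO4^3-] = s.
Substituting: Ksp = (3s)^3s = 27s^4
Solving, s = (1.5 × 10^-22/27)^(1/4) = 1.54 × 10^-6 M
[AsO4^3-] = s = 1.5 x 10^-6 M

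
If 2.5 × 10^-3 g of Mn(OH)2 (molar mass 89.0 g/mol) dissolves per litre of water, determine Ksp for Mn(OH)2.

Molar solubility s = (2.5 × 10^-3 g/L) / (89.0 g/mol) = 2.81 × 10^-5 M.
Mn(OH)2(s) <=> Mn^2+ + 2 OH^-
If s mol/L of Mn(OH)2 dissolves, [Mn^2+] = s and [OH^-] = 2s.
Ksp = [Mn^2+][OH^-]^2
Substituting: Ksp = s(2s)^2 = 4s^3
Ksp = 4 × (2.81 × 10^-5)^3 = 8.9 x 10^-14

8.9e-14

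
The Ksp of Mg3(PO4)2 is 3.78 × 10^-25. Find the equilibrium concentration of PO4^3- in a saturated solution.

Mg3(PO4)2(s) ⇌ 3 Mg^2+ + 2 PO4^3-
Ksp = [Mg^2+]^3[PO4^3-]^2
For each mole of Mg3(PO4)2 that dissolves: [Mg^2+] = 3s, [PO4^3-] = 2s.
Substituting: Ksp = (3s)^3(2s)^2 = 108s^5
s = (3.78 × 10^-25 / 108)^(1/5) = 5.115 x 10^-6 M
[PO4^3-] = 2s = 1.02 × 10^-5 M

[PO4^3-] = 1.02e-5 M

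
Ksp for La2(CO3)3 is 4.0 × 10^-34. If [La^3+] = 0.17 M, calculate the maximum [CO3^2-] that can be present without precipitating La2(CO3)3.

La2(CO3)3(s) ⇌ 2 La^3+(aq) + 3 CO3^2-(aq)
Ksp = [La^3+]^2[CO3^2-]^3
Precipitation begins when Q = Ksp. With [La^3+] = 0.17 M:
4.0 × 10^-34 = (0.17)^2 × [CO3^2-]^3
[CO3^2-] = (4.0 × 10^-34 / 2.89 × 10^-2)^(1/3) = 2.4 × 10^-11 M

2.4e-11 M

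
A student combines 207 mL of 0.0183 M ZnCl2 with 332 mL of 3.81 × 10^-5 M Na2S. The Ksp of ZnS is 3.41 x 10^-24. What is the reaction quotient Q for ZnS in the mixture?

Q ≈ 1.65 × 10^-7

Total volume = 207 + 332 = 539 mL.
[Zn^2+] = 1.83 × 10^-2 × (207/539) = 7.028 × 10^-3 M
[S^2-] = 3.81 × 10^-5 × (332/539) = 2.347 × 10^-5 M
ZnS(s) <=> Zn^2+ + S^2-, so Q = [Zn^2+][S^2-]
Q = (7.028 x 10^-3)(2.347 x 10^-5) = 1.65 × 10^-7
Q > Ksp, so ZnS will precipitate.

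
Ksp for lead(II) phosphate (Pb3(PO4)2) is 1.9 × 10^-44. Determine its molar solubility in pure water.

7.1 × 10^-10 M

Pb3(PO4)2(s) <=> 3 Pb^2+ + 2 PO4^3-
Ksp = [Pb^2+]^3[PO4^3-]^2
With molar solubility s: [Pb^2+] = 3s, [PO4^3-] = 2s.
Substituting: Ksp = (3s)^3(2s)^2 = 108s^5
s^5 = 1.9 × 10^-44 / 108, so s = 7.1 x 10^-10 M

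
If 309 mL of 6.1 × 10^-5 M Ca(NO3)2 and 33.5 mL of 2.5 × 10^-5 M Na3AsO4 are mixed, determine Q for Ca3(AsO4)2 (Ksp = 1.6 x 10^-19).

Total volume = 309 + 33.5 = 342.5 mL.
[Ca^2+] = 6.1 × 10^-5 × (309/342.5) = 5.50 x 10^-5 M
[AsO4^3-] = 2.5 x 10^-5 × (33.5/342.5) = 2.45 × 10^-6 M
Ca3(AsO4)2(s) <=> 3 Ca^2+(aq) + 2 AsO4^3-(aq), so Q = [Ca^2+]^3[AsO4^3-]^2
Q = (5.50 × 10^-5)^3(2.45 × 10^-6)^2 = 1.0 × 10^-24
Q < Ksp, so no precipitate of Ca3(AsO4)2 forms.

Q = 1.0 × 10^-24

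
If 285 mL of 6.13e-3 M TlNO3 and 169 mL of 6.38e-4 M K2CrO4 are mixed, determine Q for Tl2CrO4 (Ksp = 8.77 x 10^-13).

Total volume = 285 + 169 = 454 mL.
[Tl^+] = 6.13 x 10^-3 × (285/454) = 3.848 × 10^-3 M
[CrO4^2-] = 6.38 × 10^-4 × (169/454) = 2.375 × 10^-4 M
Tl2CrO4(s) ⇌ 2 Tl^+(aq) + CrO4^2-(aq), so Q = [Tl^+]^2[CrO4^2-]
Q = (3.848 x 10^-3)^2(2.375 × 10^-4) = 3.52 × 10^-9
Q > Ksp, so Tl2CrO4 will precipitate.

Q ≈ 3.52 × 10^-9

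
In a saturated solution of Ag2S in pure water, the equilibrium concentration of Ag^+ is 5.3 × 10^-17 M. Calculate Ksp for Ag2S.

Ksp = 7.4 × 10^-50

Ag2S(s) ⇌ 2 Ag^+ + S^2-
Stoichiometry gives [S^2-] = (1/2)[Ag^+] = 2.65 × 10^-17 M.
Ksp = [Ag^+]^2[S^2-]
Ksp = (5.3 x 10^-17)^2 × 2.65 x 10^-17 = 7.4 × 10^-50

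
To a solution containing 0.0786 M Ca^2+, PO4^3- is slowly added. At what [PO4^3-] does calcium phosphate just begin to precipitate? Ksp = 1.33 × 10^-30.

[PO4^3-] = 5.23 x 10^-14 M

Ca3(PO4)2(s) <=> 3 Ca^2+ + 2 PO4^3-
Ksp = [Ca^2+]^3[PO4^3-]^2
Precipitation begins when Q = Ksp. With [Ca^2+] = 0.0786 M:
1.33 × 10^-30 = (0.0786)^3 × [PO4^3-]^2
[PO4^3-] = (1.33 × 10^-30 / 4.856 x 10^-4)^(1/2) = 5.23 x 10^-14 M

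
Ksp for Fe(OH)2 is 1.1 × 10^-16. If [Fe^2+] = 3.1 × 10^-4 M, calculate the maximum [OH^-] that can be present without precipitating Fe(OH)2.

6.0 x 10^-7 M

Fe(OH)2(s) <=> Fe^2+(aq) + 2 OH^-(aq)
Ksp = [Fe^2+][OH^-]^2
Precipitation begins when Q = Ksp. With [Fe^2+] = 3.1 × 10^-4 M:
1.1 × 10^-16 = (3.1 × 10^-4) × [OH^-]^2
[OH^-] = (1.1 × 10^-16 / 3.1 × 10^-4)^(1/2) = 6.0 × 10^-7 M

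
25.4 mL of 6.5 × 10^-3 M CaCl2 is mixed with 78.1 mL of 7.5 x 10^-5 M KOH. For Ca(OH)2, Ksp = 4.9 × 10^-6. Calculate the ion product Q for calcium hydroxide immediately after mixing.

Total volume = 25.4 + 78.1 = 103.5 mL.
[Ca^2+] = 6.5 × 10^-3 × (25.4/103.5) = 1.60 x 10^-3 M
[OH^-] = 7.5 x 10^-5 × (78.1/103.5) = 5.66 × 10^-5 M
Ca(OH)2(s) <=> Ca^2+(aq) + 2 OH^-(aq), so Q = [Ca^2+][OH^-]^2
Q = (1.60 × 10^-3)(5.66 × 10^-5)^2 = 5.1 × 10^-12
Q < Ksp, so no precipitate of Ca(OH)2 forms.

5.1e-12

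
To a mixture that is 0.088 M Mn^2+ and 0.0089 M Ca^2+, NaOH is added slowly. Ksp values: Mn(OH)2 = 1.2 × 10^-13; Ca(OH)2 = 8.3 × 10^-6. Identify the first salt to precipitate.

Mn(OH)2

Precipitation of each salt starts when its ion product equals its Ksp.
For Mn(OH)2: 1.2 × 10^-13 = 0.088 × [OH^-]^2  ⇒  [OH^-] = 1.2 x 10^-6 M.
For Ca(OH)2: 8.3 × 10^-6 = 0.0089 × [OH^-]^2  ⇒  [OH^-] = 3.1 × 10^-2 M.
The salt with the lower threshold [OH^-] precipitates first: Mn(OH)2.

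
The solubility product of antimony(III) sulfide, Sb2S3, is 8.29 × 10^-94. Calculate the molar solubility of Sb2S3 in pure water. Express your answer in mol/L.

s = 9.48 × 10^-20 M

Sb2S3(s) <=> 2 Sb^3+(aq) + 3 S^2-(aq)
Ksp = [Sb^3+]^2[S^2-]^3
With molar solubility s: [Sb^3+] = 2s, [S^2-] = 3s.
Substituting: Ksp = (2s)^2(3s)^3 = 108s^5
s^5 = 8.29 × 10^-94 / 108, so s = 9.48 x 10^-20 M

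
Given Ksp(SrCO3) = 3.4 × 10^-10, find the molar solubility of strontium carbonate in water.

1.8 x 10^-5 M

SrCO3(s) ⇌ Sr^2+ + CO3^2-
Ksp = [Sr^2+][CO3^2-]
With molar solubility s: [Sr^2+] = s, [CO3^2-] = s.
Ksp = (s)(s) = s^2
s = √(3.4 × 10^-10) = 1.8 × 10^-5 M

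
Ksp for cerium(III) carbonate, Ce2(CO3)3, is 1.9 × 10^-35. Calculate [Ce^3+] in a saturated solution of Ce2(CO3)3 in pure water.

8.9 x 10^-8 M

Ce2(CO3)3(s) <=> 2 Ce^3+ + 3 CO3^2-
Ksp = [Ce^3+]^2[CO3^2-]^3
If s mol/L of Ce2(CO3)3 dissolves, [Ce^3+] = 2s and [CO3^2-] = 3s.
So Ksp = (2s)^2 × (3s)^3 = 108s^5
s^5 = 1.9 × 10^-35 / 108, so s = 4.46 × 10^-8 M
[Ce^3+] = 2s = 8.9 × 10^-8 M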